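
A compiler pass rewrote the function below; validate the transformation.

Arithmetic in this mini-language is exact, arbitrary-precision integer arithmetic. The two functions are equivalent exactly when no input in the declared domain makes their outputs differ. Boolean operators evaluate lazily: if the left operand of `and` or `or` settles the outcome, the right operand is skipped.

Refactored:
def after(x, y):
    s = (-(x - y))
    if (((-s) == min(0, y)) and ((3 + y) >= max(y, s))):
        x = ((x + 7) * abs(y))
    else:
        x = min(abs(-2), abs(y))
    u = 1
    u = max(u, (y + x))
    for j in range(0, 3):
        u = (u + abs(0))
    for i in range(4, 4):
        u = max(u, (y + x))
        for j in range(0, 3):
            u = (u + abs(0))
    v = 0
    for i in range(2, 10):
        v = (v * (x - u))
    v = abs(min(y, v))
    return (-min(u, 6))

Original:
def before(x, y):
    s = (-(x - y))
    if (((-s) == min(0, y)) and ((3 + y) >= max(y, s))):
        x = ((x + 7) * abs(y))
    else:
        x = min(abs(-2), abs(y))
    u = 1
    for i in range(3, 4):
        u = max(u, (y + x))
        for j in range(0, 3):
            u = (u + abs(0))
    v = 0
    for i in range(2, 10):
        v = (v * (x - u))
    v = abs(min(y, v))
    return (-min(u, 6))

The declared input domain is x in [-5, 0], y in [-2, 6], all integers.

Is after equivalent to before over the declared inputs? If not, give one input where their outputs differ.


This is a faithful refactor — arithmetic usage differs, statement counts differ, min/max/abs usage differs, constant usage differs, loop structure differs, but the computed results match everywhere.
One worked example (x=-4, y=5) — before: s = 9; (((-s) == min(0, y)) and ((3 + y) >= max(y, s))) -> false; x = 2; u = 1; [i=3]; u = 7; [j=0]; u = 7; [j=1]; u = 7; [j=2]; u = 7; v = 0; [i=2]; v = 0; [i=3]; v = 0; [i=4]; v = 0; [i=5]; v = 0; [i=6]; v = 0; [i=7]; v = 0; [i=8]; v = 0; [i=9]; v = 0; v = 0; return -6; after: s = 9; (((-s) == min(0, y)) and ((3 + y) >= max(y, s))) -> false; x = 2; u = 1; u = 7; [j=0]; u = 7; [j=1]; u = 7; [j=2]; u = 7; the i loop: no iterations; v = 0; [i=2]; v = 0; [i=3]; v = 0; [i=4]; v = 0; [i=5]; v = 0; [i=6]; v = 0; [i=7]; v = 0; [i=8]; v = 0; [i=9]; v = 0; v = 0; return -6; agreement on -6.
An exhaustive pass over the 54 declared inputs shows identical outputs.
verdict: equivalent


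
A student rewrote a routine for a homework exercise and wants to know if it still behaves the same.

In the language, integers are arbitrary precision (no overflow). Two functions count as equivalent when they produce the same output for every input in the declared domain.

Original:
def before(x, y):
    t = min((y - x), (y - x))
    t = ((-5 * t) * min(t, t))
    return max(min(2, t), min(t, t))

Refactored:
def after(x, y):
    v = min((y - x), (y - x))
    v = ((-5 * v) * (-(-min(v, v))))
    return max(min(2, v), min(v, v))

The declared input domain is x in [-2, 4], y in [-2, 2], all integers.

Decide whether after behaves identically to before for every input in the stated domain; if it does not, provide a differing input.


The two are interchangeable: local variable names differ, and every declared input agrees.
One worked example (x=2, y=2) — before: t = 0; t = 0; return 0; after: v = 0; v = 0; return 0; agreement on 0.
An exhaustive pass over the 35 declared inputs shows identical outputs.
verdict: equivalent


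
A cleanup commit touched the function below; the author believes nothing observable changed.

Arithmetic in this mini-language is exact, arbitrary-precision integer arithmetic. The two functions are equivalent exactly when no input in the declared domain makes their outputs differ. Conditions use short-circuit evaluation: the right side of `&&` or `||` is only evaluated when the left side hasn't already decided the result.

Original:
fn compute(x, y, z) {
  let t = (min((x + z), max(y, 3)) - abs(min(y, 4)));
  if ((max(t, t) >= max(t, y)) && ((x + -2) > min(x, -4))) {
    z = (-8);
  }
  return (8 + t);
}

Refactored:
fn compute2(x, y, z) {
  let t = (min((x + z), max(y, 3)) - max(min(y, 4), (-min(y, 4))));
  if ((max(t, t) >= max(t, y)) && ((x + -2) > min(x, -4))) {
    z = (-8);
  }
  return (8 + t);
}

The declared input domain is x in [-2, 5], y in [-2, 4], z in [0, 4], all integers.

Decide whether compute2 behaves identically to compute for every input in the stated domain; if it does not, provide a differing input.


Changes here: min/max/abs usage differs, and constant usage differs; the full 280-point sweep finds no disagreement.
verdict: equivalent


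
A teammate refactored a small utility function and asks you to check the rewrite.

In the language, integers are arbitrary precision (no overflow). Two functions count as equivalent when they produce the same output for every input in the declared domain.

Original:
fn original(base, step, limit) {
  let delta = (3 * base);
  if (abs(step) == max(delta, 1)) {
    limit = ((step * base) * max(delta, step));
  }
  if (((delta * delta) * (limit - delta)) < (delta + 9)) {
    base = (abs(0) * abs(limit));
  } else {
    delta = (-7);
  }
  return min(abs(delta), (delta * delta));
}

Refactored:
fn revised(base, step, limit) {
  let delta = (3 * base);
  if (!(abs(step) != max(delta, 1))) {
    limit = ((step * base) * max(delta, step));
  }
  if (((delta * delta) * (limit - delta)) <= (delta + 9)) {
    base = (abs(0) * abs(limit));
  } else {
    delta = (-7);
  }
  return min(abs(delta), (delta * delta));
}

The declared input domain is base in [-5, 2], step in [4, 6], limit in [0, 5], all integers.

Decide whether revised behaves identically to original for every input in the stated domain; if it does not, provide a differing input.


The edit looks behavioral (`(((delta * delta) * (limit - delta)) < (delta + 9))` became `(((delta * delta) * (limit - delta)) <= (delta + 9))`), but over these ranges it never changes the outcome.
As a probe, take base=1, step=6, limit=5: original runs delta=3, then (abs(step) == max(delta, 1)) is false, then (((delta * delta) * (limit - delta)) < (delta + 9)) is false, then delta=-7, then returns 7; revised runs delta=3, then (!(abs(step) != max(delta, 1))) is false, then (((delta * delta) * (limit - delta)) <= (delta + 9)) is false, then delta=-7, then returns 7; both end at 7.
Across all 144 domain points the two functions coincide.
verdict: equivalent


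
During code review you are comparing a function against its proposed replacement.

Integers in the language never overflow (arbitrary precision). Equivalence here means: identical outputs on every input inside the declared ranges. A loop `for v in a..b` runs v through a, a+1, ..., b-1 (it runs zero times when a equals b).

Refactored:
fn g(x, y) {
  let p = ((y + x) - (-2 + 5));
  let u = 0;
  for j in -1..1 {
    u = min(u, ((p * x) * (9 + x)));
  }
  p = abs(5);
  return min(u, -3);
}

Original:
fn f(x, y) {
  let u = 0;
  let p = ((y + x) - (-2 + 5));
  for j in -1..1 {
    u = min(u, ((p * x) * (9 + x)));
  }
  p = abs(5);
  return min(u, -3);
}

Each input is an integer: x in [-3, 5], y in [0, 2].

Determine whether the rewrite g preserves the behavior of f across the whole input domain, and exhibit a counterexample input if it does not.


Although same computation, different form, 27/27 inputs agree.
verdict: equivalent


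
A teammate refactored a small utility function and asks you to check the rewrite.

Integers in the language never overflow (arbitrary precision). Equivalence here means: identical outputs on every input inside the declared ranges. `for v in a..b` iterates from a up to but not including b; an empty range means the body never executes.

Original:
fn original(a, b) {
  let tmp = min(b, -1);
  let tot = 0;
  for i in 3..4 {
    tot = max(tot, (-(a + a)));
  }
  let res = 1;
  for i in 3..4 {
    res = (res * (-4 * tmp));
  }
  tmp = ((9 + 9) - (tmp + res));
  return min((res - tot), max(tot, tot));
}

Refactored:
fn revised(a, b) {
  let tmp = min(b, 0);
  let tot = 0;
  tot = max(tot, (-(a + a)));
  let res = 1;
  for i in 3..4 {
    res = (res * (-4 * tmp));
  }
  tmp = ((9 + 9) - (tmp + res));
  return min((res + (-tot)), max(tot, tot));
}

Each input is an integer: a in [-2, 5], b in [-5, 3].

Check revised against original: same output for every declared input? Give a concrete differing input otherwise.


There is a counterexample at a=-2, b=0: 0 on one side, -4 on the other.
original: tmp := -1 | tot := 0 | iter i=3: | tot := 4 | res := 1 | iter i=3: | res := 4 | tmp := 15 | result 0
revised: tmp := 0 | tot := 0 | tot := 4 | res := 1 | iter i=3: | res := 0 | tmp := 18 | result -4
verdict: not equivalent; witness: a=-2, b=0


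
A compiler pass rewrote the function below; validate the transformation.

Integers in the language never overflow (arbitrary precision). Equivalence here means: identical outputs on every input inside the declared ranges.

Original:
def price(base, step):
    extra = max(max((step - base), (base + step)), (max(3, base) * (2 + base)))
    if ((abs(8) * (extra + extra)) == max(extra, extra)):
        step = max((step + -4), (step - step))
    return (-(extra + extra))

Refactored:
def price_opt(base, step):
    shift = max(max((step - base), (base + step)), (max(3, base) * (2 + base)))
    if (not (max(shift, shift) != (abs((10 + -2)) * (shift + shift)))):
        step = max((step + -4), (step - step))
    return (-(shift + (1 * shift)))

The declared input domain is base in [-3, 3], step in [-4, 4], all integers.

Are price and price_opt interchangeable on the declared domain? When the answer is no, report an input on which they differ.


Side by side, the visible changes include: arithmetic usage differs; also constant usage differs; also boolean connective usage differs; also comparison usage differs; also local variable names differ.
One worked example (base=-2, step=1) — price: extra = 3; ((abs(8) * (extra + extra)) == max(extra, extra)) -> false; return -6; price_opt: shift = 3; (not (max(shift, shift) != (abs((10 + -2)) * (shift + shift)))) -> false; return -6; agreement on -6.
Sweeping the whole domain (63 inputs) finds no disagreement.
verdict: equivalent


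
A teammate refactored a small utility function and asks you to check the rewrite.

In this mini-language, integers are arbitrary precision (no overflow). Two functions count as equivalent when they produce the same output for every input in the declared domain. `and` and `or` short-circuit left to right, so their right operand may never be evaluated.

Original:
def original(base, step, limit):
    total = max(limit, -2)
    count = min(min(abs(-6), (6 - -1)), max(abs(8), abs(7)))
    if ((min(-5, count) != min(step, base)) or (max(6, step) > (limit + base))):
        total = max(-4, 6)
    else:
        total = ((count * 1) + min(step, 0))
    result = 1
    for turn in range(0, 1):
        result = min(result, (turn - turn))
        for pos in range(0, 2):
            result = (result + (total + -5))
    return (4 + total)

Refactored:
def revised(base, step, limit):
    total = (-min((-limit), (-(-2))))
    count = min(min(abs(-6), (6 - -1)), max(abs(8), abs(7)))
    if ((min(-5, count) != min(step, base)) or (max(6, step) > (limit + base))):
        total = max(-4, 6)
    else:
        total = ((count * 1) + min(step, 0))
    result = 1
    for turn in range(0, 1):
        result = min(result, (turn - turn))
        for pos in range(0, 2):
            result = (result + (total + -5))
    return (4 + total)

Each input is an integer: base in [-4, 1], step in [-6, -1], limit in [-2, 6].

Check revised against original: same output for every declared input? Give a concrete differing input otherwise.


Equivalent — the differences include min/max/abs usage differs, yet no declared input distinguishes the two.
Spot check at base=-1, step=-6, limit=1 — original: total=1, then count=6, then ((min(-5, count) != min(step, base)) or (max(6, step) > (limit + base))) is true, then total=6, then result=1, then (turn=0), then result=0, then (pos=0), then result=1, then (pos=1), then result=2, then returns 10. revised: total=1, then count=6, then ((min(-5, count) != min(step, base)) or (max(6, step) > (limit + base))) is true, then total=6, then result=1, then (turn=0), then result=0, then (pos=0), then result=1, then (pos=1), then result=2, then returns 10. Both give 10.
Checked all 324 inputs in the declared domain: the outputs agree on every one.
verdict: equivalent


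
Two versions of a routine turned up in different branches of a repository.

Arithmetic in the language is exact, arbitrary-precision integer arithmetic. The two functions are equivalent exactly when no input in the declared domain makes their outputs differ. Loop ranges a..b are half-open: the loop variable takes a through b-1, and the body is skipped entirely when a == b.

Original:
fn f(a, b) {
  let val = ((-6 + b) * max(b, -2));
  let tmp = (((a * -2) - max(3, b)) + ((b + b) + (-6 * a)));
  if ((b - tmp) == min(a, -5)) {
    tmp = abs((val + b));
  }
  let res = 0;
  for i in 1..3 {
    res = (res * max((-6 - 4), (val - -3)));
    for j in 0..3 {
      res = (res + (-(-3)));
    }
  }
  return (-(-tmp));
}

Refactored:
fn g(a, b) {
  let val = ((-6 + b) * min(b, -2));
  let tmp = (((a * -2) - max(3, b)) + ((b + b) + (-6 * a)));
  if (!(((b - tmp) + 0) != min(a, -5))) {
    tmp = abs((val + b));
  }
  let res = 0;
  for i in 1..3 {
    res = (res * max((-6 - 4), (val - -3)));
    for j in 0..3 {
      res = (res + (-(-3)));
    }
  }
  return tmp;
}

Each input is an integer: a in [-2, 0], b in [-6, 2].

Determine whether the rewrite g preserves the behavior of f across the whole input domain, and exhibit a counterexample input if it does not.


Evaluate both at a=-1, b=0.
f: val=0, then tmp=5, then ((b - tmp) == min(a, -5)) is true, then tmp=0, then res=0, then (i=1), then res=0, then (j=0), then res=3, then (j=1), then res=6, then (j=2), then res=9, then (i=2), then res=27, then (j=0), then res=30, then (j=1), then res=33, then (j=2), then res=36, then returns 0
g: val=12, then tmp=5, then (!(((b - tmp) + 0) != min(a, -5))) is true, then tmp=12, then res=0, then (i=1), then res=0, then (j=0), then res=3, then (j=1), then res=6, then (j=2), then res=9, then (i=2), then res=135, then (j=0), then res=138, then (j=1), then res=141, then (j=2), then res=144, then returns 12
0 against 12: the behavior changed.
verdict: not equivalent; witness: a=-1, b=0


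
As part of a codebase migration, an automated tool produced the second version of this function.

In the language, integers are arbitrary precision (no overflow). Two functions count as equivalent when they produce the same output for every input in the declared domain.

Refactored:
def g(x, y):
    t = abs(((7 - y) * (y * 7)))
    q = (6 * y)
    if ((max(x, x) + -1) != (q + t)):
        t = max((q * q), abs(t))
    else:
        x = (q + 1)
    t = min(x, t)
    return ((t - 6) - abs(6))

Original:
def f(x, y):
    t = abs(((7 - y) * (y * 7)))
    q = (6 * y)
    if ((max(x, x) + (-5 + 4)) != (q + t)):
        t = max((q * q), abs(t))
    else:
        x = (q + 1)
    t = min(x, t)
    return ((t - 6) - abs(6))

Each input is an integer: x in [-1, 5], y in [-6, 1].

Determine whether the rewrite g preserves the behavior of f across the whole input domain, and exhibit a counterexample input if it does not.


The two are interchangeable: arithmetic usage differs; also constant usage differs, and every declared input agrees.
One worked example (x=2, y=-6) — f: t becomes 546; next q becomes -36; next ((max(x, x) + (-5 + 4)) != (q + t)) evaluates to true; next t becomes 1296; next t becomes 2; next final value -10; g: t becomes 546; next q becomes -36; next ((max(x, x) + -1) != (q + t)) evaluates to true; next t becomes 1296; next t becomes 2; next final value -10; agreement on -10.
Sweeping the whole domain (56 inputs) finds no disagreement.
verdict: equivalent


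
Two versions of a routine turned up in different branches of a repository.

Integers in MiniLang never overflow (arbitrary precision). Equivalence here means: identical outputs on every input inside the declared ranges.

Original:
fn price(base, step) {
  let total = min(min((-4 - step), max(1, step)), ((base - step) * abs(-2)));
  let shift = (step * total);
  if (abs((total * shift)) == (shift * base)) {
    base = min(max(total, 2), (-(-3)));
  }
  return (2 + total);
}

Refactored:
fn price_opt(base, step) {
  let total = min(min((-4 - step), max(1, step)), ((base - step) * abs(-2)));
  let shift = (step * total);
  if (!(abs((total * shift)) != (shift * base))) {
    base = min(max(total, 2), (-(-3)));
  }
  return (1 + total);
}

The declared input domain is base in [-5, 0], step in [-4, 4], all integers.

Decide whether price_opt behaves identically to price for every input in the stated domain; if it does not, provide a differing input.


The rewrite breaks on base=-5, step=-4, where the results are 0 and -1.
price: total := -2 | shift := 8 | (abs((total * shift)) == (shift * base)): false | result 0
price_opt: total := -2 | shift := 8 | (!(abs((total * shift)) != (shift * base))): false | result -1
verdict: not equivalent; witness: base=-5, step=-4


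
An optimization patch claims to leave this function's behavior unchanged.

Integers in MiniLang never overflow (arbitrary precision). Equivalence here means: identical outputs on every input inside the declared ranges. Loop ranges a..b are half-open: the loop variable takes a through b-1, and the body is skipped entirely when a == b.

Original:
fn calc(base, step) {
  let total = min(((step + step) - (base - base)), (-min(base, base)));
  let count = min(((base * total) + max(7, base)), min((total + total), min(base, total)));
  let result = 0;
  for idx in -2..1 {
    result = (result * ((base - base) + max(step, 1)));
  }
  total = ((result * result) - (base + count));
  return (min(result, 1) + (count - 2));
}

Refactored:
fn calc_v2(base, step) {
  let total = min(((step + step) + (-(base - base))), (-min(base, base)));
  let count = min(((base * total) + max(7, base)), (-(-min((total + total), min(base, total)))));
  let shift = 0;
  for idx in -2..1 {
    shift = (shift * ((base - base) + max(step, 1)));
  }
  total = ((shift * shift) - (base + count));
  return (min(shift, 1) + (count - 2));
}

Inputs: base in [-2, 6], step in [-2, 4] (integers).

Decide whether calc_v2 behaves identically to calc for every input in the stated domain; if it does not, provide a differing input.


Changes here: arithmetic usage differs; local variable names differ; the full 63-point sweep finds no disagreement.
verdict: equivalent


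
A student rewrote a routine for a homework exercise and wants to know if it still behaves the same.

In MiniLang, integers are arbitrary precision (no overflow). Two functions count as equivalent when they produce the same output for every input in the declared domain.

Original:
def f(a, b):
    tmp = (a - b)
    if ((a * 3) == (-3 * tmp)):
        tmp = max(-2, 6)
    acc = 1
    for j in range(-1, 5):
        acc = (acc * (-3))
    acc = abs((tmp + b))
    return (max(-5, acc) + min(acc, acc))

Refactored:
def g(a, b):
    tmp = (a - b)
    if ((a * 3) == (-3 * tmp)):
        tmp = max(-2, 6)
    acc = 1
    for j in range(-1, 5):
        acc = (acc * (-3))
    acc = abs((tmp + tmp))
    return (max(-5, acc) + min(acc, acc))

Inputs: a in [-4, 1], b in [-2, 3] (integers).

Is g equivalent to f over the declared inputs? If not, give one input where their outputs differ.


Evaluate both at a=-4, b=-1.
f: tmp = -3; ((a * 3) == (-3 * tmp)) -> false; acc = 1; [j=-1]; acc = -3; [j=0]; acc = 9; [j=1]; acc = -27; [j=2]; acc = 81; [j=3]; acc = -243; [j=4]; acc = 729; acc = 4; return 8
g: tmp = -3; ((a * 3) == (-3 * tmp)) -> false; acc = 1; [j=-1]; acc = -3; [j=0]; acc = 9; [j=1]; acc = -27; [j=2]; acc = 81; [j=3]; acc = -243; [j=4]; acc = 729; acc = 6; return 12
8 and 12 differ, so these are not the same function on this domain.
verdict: not equivalent; witness: a=-4, b=-1


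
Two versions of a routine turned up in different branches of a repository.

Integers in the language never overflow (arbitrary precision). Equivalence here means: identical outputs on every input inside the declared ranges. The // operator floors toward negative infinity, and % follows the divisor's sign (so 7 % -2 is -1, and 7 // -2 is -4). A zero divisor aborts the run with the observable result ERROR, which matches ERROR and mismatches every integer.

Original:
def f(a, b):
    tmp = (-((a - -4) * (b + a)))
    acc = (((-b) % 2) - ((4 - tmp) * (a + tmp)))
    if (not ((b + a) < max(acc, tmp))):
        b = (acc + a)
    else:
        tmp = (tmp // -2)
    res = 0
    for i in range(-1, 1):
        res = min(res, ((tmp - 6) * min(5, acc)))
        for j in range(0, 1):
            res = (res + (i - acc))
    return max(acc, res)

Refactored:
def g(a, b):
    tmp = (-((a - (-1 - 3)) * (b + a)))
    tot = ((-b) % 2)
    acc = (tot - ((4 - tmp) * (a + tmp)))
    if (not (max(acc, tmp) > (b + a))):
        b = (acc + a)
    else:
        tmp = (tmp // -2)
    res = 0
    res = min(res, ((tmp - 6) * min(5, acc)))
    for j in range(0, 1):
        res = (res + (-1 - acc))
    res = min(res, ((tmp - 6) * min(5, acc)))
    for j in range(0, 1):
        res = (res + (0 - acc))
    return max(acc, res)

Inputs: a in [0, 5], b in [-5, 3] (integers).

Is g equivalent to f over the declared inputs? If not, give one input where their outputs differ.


Differences: local variable names differ; and arithmetic usage differs; and statement counts differ; and comparison usage differs; and constant usage differs; and loop structure differs; and min/max/abs usage differs — yet all 54 inputs agree.
verdict: equivalent


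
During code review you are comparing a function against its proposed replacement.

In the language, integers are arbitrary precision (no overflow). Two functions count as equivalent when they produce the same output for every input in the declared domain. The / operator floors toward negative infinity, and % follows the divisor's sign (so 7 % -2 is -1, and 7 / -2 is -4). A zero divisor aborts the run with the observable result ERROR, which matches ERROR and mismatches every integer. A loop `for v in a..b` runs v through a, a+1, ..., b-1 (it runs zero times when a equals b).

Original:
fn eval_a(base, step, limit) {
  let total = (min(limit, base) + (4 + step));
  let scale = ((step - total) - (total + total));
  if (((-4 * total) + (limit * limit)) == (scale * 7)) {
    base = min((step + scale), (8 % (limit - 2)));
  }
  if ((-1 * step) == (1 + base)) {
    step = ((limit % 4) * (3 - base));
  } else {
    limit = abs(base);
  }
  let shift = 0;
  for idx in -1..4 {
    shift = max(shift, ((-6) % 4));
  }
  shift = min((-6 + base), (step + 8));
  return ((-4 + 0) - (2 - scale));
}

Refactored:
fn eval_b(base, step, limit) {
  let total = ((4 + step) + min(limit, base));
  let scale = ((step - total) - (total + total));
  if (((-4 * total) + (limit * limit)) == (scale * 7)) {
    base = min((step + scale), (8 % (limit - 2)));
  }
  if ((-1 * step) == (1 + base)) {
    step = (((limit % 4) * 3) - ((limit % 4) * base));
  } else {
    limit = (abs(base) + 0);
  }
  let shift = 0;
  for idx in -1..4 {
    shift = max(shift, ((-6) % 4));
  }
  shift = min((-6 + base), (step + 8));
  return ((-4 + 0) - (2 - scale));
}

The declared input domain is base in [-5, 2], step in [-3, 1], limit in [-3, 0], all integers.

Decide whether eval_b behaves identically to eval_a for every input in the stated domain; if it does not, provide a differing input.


Behavior is preserved: although constant usage differs; arithmetic usage differs, the outputs never diverge.
As a probe, take base=0, step=-2, limit=-3: eval_a runs total becomes -1; next scale becomes 1; next (((-4 * total) + (limit * limit)) == (scale * 7)) evaluates to false; next ((-1 * step) == (1 + base)) evaluates to false; next limit becomes 0; next shift becomes 0; next at idx=-1:; next shift becomes 2; next at idx=0:; next shift becomes 2; next at idx=1:; next shift becomes 2; next at idx=2:; next shift becomes 2; next at idx=3:; next shift becomes 2; next shift becomes -6; next final value -5; eval_b runs total becomes -1; next scale becomes 1; next (((-4 * total) + (limit * limit)) == (scale * 7)) evaluates to false; next ((-1 * step) == (1 + base)) evaluates to false; next limit becomes 0; next shift becomes 0; next at idx=-1:; next shift becomes 2; next at idx=0:; next shift becomes 2; next at idx=1:; next shift becomes 2; next at idx=2:; next shift becomes 2; next at idx=3:; next shift becomes 2; next shift becomes -6; next final value -5; both end at -5.
Sweeping the whole domain (160 inputs) finds no disagreement.
verdict: equivalent


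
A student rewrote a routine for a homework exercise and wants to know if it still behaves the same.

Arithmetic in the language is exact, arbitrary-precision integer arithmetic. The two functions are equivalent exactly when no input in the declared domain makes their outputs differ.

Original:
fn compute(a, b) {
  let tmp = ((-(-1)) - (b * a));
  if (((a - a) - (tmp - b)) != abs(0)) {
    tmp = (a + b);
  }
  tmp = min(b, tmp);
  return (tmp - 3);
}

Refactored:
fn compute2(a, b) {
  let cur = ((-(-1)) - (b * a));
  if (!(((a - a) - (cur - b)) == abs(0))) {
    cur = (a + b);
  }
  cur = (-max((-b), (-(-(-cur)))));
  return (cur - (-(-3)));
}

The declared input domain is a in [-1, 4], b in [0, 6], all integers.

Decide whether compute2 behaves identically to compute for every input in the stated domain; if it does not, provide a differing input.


Reading the diff, among the changes: comparison usage differs; also min/max/abs usage differs; also boolean connective usage differs; also local variable names differ.
Spot check at a=4, b=4 — compute: tmp := -15 | (((a - a) - (tmp - b)) != abs(0)): true | tmp := 8 | tmp := 4 | result 1. compute2: cur := -15 | (!(((a - a) - (cur - b)) == abs(0))): true | cur := 8 | cur := 4 | result 1. Both give 1.
Sweeping the whole domain (42 inputs) finds no disagreement.
verdict: equivalent


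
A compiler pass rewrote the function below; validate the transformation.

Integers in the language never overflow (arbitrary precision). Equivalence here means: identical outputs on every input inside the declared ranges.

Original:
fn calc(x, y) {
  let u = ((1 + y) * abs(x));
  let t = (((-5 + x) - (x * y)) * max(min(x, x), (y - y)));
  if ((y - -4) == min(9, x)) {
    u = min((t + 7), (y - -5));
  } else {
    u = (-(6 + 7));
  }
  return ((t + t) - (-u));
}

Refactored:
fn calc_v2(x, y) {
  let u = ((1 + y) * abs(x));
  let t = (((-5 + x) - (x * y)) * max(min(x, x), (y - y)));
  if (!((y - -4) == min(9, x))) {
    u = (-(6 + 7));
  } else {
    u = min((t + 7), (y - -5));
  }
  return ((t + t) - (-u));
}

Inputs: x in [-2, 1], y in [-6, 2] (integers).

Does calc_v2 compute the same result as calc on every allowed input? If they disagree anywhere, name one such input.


Reading the diff, among the changes: boolean connective usage differs.
Tracing x=-2, y=2: calc: u=6, then t=0, then ((y - -4) == min(9, x)) is false, then u=-13, then returns -13 | calc_v2: u=6, then t=0, then (!((y - -4) == min(9, x))) is true, then u=-13, then returns -13 — matching result -13.
Sweeping the whole domain (36 inputs) finds no disagreement.
verdict: equivalent


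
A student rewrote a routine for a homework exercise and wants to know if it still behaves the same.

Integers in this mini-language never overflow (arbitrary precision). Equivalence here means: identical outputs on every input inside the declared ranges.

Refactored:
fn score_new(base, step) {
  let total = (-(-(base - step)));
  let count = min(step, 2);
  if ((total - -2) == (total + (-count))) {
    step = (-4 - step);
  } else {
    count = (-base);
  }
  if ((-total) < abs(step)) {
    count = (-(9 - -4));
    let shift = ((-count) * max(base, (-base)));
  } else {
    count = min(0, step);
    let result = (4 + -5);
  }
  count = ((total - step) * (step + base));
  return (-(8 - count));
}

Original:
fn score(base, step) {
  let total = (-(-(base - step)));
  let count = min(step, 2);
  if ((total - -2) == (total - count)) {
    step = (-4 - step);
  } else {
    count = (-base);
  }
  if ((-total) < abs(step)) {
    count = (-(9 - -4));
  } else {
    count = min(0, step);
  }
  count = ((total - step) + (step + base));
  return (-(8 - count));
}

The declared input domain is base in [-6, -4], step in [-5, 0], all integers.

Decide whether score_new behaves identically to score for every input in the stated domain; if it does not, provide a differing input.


Run the pair on base=-6, step=-5.
score: total=-1, then count=-5, then ((total - -2) == (total - count)) is false, then count=6, then ((-total) < abs(step)) is true, then count=-13, then count=-7, then returns -15
score_new: total=-1, then count=-5, then ((total - -2) == (total + (-count))) is false, then count=6, then ((-total) < abs(step)) is true, then count=-13, then shift=78, then count=-44, then returns -52
-15 and -52 differ, so these are not the same function on this domain.
verdict: not equivalent; witness: base=-6, step=-5


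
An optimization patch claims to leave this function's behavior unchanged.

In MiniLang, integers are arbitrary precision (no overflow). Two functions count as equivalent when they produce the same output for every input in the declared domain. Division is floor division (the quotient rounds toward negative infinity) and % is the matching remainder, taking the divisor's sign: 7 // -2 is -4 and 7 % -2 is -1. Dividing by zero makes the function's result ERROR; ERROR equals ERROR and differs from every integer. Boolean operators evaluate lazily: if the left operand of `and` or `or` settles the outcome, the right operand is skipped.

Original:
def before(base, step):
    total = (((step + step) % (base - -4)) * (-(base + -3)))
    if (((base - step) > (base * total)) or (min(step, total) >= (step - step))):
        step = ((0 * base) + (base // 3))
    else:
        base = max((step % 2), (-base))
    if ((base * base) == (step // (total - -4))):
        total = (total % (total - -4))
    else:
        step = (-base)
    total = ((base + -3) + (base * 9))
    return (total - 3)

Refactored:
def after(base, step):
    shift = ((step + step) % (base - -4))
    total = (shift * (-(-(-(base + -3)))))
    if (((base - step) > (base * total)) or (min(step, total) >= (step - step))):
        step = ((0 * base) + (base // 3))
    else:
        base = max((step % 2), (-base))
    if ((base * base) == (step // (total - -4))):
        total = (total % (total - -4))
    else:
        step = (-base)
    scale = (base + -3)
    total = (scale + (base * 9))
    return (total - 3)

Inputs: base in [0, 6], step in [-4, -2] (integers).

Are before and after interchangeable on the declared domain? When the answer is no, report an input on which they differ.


Side by side, the visible changes include: statement counts differ; and local variable names differ.
One worked example (base=2, step=-4) — before: total becomes 4; next (((base - step) > (base * total)) or (min(step, total) >= (step - step))) evaluates to false; next base becomes 0; next ((base * base) == (step // (total - -4))) evaluates to false; next step becomes 0; next total becomes -3; next final value -6; after: shift becomes 4; next total becomes 4; next (((base - step) > (base * total)) or (min(step, total) >= (step - step))) evaluates to false; next base becomes 0; next ((base * base) == (step // (total - -4))) evaluates to false; next step becomes 0; next scale becomes -3; next total becomes -3; next final value -6; agreement on -6.
Every one of the 21 inputs gives matching results.
verdict: equivalent


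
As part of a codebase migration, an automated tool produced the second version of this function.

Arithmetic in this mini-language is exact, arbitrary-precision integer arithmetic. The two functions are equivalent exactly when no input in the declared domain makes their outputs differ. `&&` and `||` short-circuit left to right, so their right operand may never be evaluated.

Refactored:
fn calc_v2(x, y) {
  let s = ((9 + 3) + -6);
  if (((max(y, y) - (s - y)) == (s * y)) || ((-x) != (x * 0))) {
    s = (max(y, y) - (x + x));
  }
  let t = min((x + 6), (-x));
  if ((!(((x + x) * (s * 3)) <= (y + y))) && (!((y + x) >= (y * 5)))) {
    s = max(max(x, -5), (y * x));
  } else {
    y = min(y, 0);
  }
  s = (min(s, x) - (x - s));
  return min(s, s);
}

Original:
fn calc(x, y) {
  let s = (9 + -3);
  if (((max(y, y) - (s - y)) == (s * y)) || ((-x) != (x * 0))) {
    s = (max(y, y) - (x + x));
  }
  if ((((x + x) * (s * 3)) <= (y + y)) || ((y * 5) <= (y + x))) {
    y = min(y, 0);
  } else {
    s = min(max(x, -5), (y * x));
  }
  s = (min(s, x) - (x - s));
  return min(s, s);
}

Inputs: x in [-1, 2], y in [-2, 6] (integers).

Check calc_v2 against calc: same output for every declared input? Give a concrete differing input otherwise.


At x=1, y=4: calc gives 1, calc_v2 gives 4.
verdict: not equivalent; witness: x=1, y=4


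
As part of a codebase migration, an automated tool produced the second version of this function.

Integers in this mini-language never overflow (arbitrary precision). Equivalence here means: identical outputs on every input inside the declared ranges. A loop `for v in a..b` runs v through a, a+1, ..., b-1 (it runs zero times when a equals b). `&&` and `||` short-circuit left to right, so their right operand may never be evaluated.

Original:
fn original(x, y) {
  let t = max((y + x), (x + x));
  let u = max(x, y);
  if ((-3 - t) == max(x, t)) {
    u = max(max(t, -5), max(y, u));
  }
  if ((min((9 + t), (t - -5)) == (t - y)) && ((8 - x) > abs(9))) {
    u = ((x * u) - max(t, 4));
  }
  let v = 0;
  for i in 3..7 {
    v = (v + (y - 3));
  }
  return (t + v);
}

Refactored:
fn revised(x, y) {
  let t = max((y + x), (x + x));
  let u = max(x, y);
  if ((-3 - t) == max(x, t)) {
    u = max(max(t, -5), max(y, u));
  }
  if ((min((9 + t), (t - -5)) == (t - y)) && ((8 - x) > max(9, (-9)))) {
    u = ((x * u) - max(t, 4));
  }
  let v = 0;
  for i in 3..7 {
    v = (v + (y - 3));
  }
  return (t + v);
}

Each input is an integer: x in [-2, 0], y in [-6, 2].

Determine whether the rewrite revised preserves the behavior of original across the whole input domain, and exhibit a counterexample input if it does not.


Side by side, the visible changes include: constant usage differs, plus min/max/abs usage differs.
One worked example (x=-2, y=-3) — original: t becomes -4; next u becomes -2; next ((-3 - t) == max(x, t)) evaluates to false; next ((min((9 + t), (t - -5)) == (t - y)) && ((8 - x) > abs(9))) evaluates to false; next v becomes 0; next at i=3:; next v becomes -6; next at i=4:; next v becomes -12; next at i=5:; next v becomes -18; next at i=6:; next v becomes -24; next final value -28; revised: t becomes -4; next u becomes -2; next ((-3 - t) == max(x, t)) evaluates to false; next ((min((9 + t), (t - -5)) == (t - y)) && ((8 - x) > max(9, (-9)))) evaluates to false; next v becomes 0; next at i=3:; next v becomes -6; next at i=4:; next v becomes -12; next at i=5:; next v becomes -18; next at i=6:; next v becomes -24; next final value -28; agreement on -28.
Sweeping the whole domain (27 inputs) finds no disagreement.
verdict: equivalent


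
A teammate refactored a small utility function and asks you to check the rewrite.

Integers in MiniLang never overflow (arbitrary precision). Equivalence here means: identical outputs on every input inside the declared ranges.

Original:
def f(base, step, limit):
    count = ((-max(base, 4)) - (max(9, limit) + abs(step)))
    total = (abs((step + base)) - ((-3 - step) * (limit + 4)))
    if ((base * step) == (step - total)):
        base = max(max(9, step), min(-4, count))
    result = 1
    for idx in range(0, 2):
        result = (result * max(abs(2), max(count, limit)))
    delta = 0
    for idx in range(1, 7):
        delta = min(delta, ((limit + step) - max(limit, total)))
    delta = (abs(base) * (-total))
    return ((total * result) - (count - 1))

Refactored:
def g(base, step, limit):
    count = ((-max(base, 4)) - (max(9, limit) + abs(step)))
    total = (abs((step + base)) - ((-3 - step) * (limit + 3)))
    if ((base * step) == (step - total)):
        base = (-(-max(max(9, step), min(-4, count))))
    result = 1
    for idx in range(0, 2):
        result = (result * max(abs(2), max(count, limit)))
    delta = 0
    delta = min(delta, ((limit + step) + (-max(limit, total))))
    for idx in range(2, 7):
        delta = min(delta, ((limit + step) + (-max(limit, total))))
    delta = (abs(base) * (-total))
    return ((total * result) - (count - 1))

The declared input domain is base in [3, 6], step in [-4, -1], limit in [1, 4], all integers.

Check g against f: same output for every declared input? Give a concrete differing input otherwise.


base=3, step=-4, limit=1 yields 2 from f but 6 from g.
verdict: not equivalent; witness: base=3, step=-4, limit=1


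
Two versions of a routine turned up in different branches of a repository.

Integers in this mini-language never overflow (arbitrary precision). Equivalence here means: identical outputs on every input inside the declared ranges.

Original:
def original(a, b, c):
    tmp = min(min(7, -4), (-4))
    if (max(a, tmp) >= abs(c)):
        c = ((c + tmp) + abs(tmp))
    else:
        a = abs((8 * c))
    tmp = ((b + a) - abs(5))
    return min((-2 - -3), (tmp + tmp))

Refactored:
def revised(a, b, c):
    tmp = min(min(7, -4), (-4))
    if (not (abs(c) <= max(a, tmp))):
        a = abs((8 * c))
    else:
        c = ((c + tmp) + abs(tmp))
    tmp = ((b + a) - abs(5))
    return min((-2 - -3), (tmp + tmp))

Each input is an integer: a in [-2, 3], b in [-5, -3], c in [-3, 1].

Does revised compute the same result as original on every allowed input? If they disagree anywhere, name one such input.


Changes here: boolean connective usage differs; and comparison usage differs; the full 90-point sweep finds no disagreement.
verdict: equivalent


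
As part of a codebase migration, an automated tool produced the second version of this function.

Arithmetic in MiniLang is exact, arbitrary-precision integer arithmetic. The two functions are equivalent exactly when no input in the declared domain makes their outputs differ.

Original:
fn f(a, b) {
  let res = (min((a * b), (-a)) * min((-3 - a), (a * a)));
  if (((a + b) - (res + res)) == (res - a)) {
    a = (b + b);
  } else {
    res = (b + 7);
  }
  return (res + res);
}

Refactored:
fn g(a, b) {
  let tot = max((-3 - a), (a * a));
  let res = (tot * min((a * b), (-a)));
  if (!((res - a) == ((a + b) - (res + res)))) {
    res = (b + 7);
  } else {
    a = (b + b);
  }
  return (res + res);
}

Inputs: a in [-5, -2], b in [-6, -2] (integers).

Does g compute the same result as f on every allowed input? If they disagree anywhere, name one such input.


The rewrite breaks on a=-2, b=-2, where the results are -4 and 10.
f: res=-2, then (((a + b) - (res + res)) == (res - a)) is true, then a=-4, then returns -4
g: tot=4, then res=8, then (!((res - a) == ((a + b) - (res + res)))) is true, then res=5, then returns 10
verdict: not equivalent; witness: a=-2, b=-2


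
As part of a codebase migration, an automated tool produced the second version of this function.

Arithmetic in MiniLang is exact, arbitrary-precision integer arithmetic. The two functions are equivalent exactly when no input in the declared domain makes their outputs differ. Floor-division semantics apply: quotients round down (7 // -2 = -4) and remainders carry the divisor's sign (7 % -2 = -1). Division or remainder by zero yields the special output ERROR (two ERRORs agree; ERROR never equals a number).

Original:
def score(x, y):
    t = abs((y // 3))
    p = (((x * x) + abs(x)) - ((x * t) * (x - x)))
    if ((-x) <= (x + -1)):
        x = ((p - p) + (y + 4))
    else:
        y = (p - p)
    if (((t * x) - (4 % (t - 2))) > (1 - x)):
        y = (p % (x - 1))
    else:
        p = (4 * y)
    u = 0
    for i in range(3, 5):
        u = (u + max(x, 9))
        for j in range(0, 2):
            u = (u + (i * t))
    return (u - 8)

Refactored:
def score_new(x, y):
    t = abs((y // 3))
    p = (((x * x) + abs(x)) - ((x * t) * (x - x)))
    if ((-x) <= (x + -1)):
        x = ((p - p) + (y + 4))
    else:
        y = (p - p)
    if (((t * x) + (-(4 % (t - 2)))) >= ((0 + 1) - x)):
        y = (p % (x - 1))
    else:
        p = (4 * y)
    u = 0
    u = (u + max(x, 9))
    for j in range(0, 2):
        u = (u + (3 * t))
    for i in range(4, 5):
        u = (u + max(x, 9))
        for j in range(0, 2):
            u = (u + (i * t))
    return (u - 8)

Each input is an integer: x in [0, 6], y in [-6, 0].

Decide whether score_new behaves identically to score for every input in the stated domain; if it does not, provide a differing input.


One difference looks behavioral, but it never changes the outcome for any declared input.
As a probe, take x=6, y=-1: score runs t becomes 1; next p becomes 42; next ((-x) <= (x + -1)) evaluates to true; next x becomes 3; next (((t * x) - (4 % (t - 2))) > (1 - x)) evaluates to true; next y becomes 0; next u becomes 0; next at i=3:; next u becomes 9; next at j=0:; next u becomes 12; next at j=1:; next u becomes 15; next at i=4:; next u becomes 24; next at j=0:; next u becomes 28; next at j=1:; next u becomes 32; next final value 24; score_new runs t becomes 1; next p becomes 42; next ((-x) <= (x + -1)) evaluates to true; next x becomes 3; next (((t * x) + (-(4 % (t - 2)))) >= ((0 + 1) - x)) evaluates to true; next y becomes 0; next u becomes 0; next u becomes 9; next at j=0:; next u becomes 12; next at j=1:; next u becomes 15; next at i=4:; next u becomes 24; next at j=0:; next u becomes 28; next at j=1:; next u becomes 32; next final value 24; both end at 24.
Across all 49 domain points the two functions coincide.
verdict: equivalent
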